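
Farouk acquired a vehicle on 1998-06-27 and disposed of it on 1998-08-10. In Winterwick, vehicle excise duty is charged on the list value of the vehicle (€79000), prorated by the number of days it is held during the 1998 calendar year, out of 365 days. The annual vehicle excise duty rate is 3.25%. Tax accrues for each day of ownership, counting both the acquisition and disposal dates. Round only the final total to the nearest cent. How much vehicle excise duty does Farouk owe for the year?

€316.54

Days held (1998-06-27 to 1998-08-10): 45 out of 365
Tax = €79000 × 3.25% × 45/365 = €316.5411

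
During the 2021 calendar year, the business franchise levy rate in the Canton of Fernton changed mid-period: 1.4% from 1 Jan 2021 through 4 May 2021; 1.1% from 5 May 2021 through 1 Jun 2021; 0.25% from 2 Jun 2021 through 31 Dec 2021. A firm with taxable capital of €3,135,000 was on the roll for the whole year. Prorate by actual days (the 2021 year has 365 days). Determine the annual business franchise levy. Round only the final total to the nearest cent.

1 Jan – 4 May 2021: 124 days at 1.4% → €3,135,000 × 1.4% × 124/365 = €14,910.5753
5 May – 1 Jun 2021: 28 days at 1.1% → €3,135,000 × 1.1% × 28/365 = €2,645.4247
2 Jun – 31 Dec 2021: 213 days at 0.25% → €3,135,000 × 0.25% × 213/365 = €4,573.6644
Total = €22,129.6644

€22,129.66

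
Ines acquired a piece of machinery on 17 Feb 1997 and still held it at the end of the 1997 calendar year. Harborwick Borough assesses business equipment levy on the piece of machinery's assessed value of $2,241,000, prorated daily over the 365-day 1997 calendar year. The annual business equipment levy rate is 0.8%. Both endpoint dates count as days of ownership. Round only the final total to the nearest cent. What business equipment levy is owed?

Days held (17 Feb – 31 Dec 1997): 318 out of 365
Tax = $2,241,000 × 0.8% × 318/365 = $15,619.4630

$15,619.46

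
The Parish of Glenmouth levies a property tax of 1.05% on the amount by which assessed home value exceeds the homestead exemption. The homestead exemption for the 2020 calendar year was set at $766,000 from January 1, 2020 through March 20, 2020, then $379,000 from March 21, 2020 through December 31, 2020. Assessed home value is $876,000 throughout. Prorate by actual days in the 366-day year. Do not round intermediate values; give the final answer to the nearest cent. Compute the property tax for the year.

$4,330.30

January 1 – March 20, 2020: 80 days, exemption $766,000 → ($876,000 − $766,000) × 1.05% × 80/366 = $252.4590
March 21 – December 31, 2020: 286 days, exemption $379,000 → ($876,000 − $379,000) × 1.05% × 286/366 = $4,077.8443
Total = $4,330.3033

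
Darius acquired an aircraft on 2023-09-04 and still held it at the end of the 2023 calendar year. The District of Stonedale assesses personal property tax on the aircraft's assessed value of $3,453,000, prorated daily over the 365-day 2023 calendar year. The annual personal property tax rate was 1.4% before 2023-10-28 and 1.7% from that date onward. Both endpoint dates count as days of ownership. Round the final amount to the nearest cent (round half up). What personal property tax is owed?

$17,605.57

2023-09-04 to 2023-10-27: 54 days at 1.4% → $3,453,000 × 1.4% × 54/365 = $7,151.9671
2023-10-28 to 2023-12-31: 65 days at 1.7% → $3,453,000 × 1.7% × 65/365 = $10,453.6027
Total = $17,605.5699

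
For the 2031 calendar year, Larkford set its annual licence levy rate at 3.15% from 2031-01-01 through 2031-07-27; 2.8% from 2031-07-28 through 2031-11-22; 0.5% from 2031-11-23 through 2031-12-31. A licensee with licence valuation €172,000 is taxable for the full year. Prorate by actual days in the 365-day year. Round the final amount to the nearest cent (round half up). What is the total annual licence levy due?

€4,736.36

2031-01-01 to 2031-07-27: 208 days at 3.15% → €172,000 × 3.15% × 208/365 = €3,087.5178
2031-07-28 to 2031-11-22: 118 days at 2.8% → €172,000 × 2.8% × 118/365 = €1,556.9534
2031-11-23 to 2031-12-31: 39 days at 0.5% → €172,000 × 0.5% × 39/365 = €91.8904
Total = €4,736.3616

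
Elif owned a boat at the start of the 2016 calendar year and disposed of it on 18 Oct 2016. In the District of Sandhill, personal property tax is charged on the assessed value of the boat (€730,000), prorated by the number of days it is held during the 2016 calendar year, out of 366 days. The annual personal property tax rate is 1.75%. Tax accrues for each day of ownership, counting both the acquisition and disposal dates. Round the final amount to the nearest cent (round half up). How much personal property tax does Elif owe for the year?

Days held (1 Jan – 18 Oct 2016): 292 out of 366
Tax = €730,000 × 1.75% × 292/366 = €10,192.0765

€10,192.08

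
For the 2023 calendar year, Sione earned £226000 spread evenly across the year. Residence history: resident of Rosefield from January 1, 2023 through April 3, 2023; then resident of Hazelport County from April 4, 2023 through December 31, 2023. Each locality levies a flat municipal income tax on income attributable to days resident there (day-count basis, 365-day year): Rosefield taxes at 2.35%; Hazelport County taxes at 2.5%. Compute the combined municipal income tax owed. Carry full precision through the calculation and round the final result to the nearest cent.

£5563.62

Rosefield, January 1 – April 3, 2023: 93 days → £226000 × 2.35% × 93/365 = £1353.2137
Hazelport County, April 4 – December 31, 2023: 272 days → £226000 × 2.5% × 272/365 = £4210.4110
Total = £5563.6247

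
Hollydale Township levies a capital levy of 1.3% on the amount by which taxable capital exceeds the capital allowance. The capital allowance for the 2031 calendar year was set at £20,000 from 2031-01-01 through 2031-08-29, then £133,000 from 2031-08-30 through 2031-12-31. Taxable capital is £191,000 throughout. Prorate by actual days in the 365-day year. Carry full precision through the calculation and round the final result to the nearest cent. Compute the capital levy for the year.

2031-01-01 to 2031-08-29: 241 days, exemption £20,000 → (£191,000 − £20,000) × 1.3% × 241/365 = £1,467.7890
2031-08-30 to 2031-12-31: 124 days, exemption £133,000 → (£191,000 − £133,000) × 1.3% × 124/365 = £256.1534
Total = £1,723.9425

£1,723.94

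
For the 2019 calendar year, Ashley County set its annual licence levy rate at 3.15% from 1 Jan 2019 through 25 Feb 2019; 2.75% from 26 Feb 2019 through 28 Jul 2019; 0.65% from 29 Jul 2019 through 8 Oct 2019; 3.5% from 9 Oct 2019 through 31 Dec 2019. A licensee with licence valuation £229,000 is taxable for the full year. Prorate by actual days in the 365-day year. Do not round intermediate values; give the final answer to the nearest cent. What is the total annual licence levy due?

1 Jan – 25 Feb 2019: 56 days at 3.15% → £229,000 × 3.15% × 56/365 = £1,106.7288
26 Feb – 28 Jul 2019: 153 days at 2.75% → £229,000 × 2.75% × 153/365 = £2,639.7740
29 Jul – 8 Oct 2019: 72 days at 0.65% → £229,000 × 0.65% × 72/365 = £293.6219
9 Oct – 31 Dec 2019: 84 days at 3.5% → £229,000 × 3.5% × 84/365 = £1,844.5479
Total = £5,884.6726

£5,884.67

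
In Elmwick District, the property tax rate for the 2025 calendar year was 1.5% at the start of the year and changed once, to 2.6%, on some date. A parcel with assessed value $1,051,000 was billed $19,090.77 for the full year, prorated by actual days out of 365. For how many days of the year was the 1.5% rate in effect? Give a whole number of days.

260 days

Let d = days at the first rate; then 365 − d days at the second rate.
$1,051,000 × [1.5%·d + 2.6%·(365−d)] / 365 = $19,090.77
Solving gives d = 260, so the new rate took effect on September 18, 2025.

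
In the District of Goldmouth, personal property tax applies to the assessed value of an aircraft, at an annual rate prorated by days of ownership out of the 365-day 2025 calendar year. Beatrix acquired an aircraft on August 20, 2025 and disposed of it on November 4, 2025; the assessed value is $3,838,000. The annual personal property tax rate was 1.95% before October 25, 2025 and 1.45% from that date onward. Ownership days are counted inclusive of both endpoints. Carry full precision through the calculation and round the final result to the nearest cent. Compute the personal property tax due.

$15,210.05

August 20 – October 24, 2025: 66 days at 1.95% → $3,838,000 × 1.95% × 66/365 = $13,532.8932
October 25 – November 4, 2025: 11 days at 1.45% → $3,838,000 × 1.45% × 11/365 = $1,677.1534
Total = $15,210.0466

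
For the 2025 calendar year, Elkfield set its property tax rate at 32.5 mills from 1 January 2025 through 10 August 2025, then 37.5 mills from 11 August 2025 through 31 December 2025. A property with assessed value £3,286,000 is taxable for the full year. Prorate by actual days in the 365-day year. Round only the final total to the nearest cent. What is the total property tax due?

£113,231.96

1 January – 10 August 2025: 222 days at 32.5 mills → £3,286,000 × 3.25% × 222/365 = £64,954.7671
11 August – 31 December 2025: 143 days at 37.5 mills → £3,286,000 × 3.75% × 143/365 = £48,277.1918
Total = £113,231.9589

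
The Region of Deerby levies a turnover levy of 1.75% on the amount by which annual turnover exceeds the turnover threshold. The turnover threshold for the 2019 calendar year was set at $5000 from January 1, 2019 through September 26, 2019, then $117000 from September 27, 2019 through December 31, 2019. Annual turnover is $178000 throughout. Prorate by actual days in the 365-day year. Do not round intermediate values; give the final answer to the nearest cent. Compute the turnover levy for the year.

$2511.99

January 1 – September 26, 2019: 269 days, exemption $5000 → ($178000 − $5000) × 1.75% × 269/365 = $2231.2260
September 27 – December 31, 2019: 96 days, exemption $117000 → ($178000 − $117000) × 1.75% × 96/365 = $280.7671
Total = $2511.9932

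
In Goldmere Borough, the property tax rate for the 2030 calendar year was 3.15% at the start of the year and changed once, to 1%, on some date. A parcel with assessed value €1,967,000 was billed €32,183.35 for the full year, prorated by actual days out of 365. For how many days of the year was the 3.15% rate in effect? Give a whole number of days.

Let d = days at the first rate; then 365 − d days at the second rate.
€1,967,000 × [3.15%·d + 1%·(365−d)] / 365 = €32,183.35
Solving gives d = 108, so the new rate took effect on 19 April 2030.

108 days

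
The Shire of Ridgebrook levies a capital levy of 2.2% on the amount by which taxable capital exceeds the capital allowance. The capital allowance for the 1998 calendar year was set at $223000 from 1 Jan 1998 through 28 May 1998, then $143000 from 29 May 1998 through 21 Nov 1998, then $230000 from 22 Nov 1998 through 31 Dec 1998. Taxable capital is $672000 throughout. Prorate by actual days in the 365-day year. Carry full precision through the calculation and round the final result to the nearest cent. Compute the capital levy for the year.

1 Jan – 28 May 1998: 148 days, exemption $223000 → ($672000 − $223000) × 2.2% × 148/365 = $4005.3260
29 May – 21 Nov 1998: 177 days, exemption $143000 → ($672000 − $143000) × 2.2% × 177/365 = $5643.6329
22 Nov – 31 Dec 1998: 40 days, exemption $230000 → ($672000 − $230000) × 2.2% × 40/365 = $1065.6438
Total = $10714.6027

$10714.60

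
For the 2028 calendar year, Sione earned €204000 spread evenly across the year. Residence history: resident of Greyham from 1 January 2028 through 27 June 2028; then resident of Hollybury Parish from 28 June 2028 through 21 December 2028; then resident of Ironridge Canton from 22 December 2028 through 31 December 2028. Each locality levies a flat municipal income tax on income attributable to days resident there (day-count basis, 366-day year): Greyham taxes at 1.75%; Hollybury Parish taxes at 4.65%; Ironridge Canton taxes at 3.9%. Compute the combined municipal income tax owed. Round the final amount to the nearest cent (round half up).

Greyham, 1 January – 27 June 2028: 179 days → €204000 × 1.75% × 179/366 = €1745.9836
Hollybury Parish, 28 June – 21 December 2028: 177 days → €204000 × 4.65% × 177/366 = €4587.4918
Ironridge Canton, 22 December – 31 December 2028: 10 days → €204000 × 3.9% × 10/366 = €217.3770
Total = €6550.8525

€6550.85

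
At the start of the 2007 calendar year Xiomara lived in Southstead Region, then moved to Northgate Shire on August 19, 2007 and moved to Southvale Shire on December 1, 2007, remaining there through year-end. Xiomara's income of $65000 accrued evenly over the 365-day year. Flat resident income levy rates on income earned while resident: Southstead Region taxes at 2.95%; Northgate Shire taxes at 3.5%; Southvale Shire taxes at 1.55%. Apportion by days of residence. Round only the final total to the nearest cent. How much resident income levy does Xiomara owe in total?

Southstead Region, January 1 – August 18, 2007: 230 days → $65000 × 2.95% × 230/365 = $1208.2877
Northgate Shire, August 19 – November 30, 2007: 104 days → $65000 × 3.5% × 104/365 = $648.2192
Southvale Shire, December 1 – December 31, 2007: 31 days → $65000 × 1.55% × 31/365 = $85.5685
Total = $1942.0753

$1942.08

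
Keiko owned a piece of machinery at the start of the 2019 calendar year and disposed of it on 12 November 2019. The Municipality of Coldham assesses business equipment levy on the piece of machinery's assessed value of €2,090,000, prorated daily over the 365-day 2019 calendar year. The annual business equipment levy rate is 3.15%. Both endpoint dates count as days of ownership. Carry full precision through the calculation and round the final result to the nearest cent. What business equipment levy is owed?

Days held (1 January – 12 November 2019): 316 out of 365
Tax = €2,090,000 × 3.15% × 316/365 = €56,996.8767

€56,996.88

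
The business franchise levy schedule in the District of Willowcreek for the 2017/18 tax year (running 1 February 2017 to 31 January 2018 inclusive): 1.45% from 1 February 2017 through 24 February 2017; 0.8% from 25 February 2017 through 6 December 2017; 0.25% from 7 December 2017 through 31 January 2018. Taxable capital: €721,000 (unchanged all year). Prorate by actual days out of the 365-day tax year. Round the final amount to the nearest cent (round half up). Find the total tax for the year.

€5,467.75

1 February – 24 February 2017: 24 days at 1.45% → €721,000 × 1.45% × 24/365 = €687.4192
25 February – 6 December 2017: 285 days at 0.8% → €721,000 × 0.8% × 285/365 = €4,503.7808
7 December 2017 – 31 January 2018: 56 days at 0.25% → €721,000 × 0.25% × 56/365 = €276.5479
Total = €5,467.7479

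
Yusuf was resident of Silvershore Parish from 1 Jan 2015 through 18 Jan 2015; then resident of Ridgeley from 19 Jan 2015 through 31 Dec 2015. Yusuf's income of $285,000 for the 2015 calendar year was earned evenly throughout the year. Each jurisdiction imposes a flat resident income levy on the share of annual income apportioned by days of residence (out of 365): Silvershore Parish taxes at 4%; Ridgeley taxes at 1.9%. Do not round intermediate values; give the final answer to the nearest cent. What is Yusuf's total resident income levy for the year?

$5,710.15

Silvershore Parish, 1 Jan – 18 Jan 2015: 18 days → $285,000 × 4% × 18/365 = $562.1918
Ridgeley, 19 Jan – 31 Dec 2015: 347 days → $285,000 × 1.9% × 347/365 = $5,147.9589
Total = $5,710.1507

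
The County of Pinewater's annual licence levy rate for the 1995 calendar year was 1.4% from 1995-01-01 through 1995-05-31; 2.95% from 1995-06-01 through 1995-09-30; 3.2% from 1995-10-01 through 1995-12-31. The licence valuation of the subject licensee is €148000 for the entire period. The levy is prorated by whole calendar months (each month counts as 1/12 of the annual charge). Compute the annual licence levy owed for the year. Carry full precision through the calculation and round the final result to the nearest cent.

€3502.67

1995-01-01 to 1995-05-31: 5 months at 1.4% → €148000 × 1.4% × 5/12 = €863.3333
1995-06-01 to 1995-09-30: 4 months at 2.95% → €148000 × 2.95% × 4/12 = €1455.3333
1995-10-01 to 1995-12-31: 3 months at 3.2% → €148000 × 3.2% × 3/12 = €1184.0000
Total = €3502.6667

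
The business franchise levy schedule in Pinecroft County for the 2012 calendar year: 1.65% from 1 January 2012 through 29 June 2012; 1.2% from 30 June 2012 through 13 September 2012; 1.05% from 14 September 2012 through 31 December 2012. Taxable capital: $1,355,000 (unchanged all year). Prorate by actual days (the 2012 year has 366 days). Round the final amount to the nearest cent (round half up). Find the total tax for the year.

$18,670.12

1 January – 29 June 2012: 181 days at 1.65% → $1,355,000 × 1.65% × 181/366 = $11,056.5779
30 June – 13 September 2012: 76 days at 1.2% → $1,355,000 × 1.2% × 76/366 = $3,376.3934
14 September – 31 December 2012: 109 days at 1.05% → $1,355,000 × 1.05% × 109/366 = $4,237.1516
Total = $18,670.1230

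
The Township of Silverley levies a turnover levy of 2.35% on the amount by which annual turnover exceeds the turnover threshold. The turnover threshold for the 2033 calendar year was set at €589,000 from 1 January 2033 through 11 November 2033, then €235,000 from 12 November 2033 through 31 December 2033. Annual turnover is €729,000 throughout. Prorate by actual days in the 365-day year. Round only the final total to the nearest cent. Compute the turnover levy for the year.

€4,429.59

1 January – 11 November 2033: 315 days, exemption €589,000 → (€729,000 − €589,000) × 2.35% × 315/365 = €2,839.3151
12 November – 31 December 2033: 50 days, exemption €235,000 → (€729,000 − €235,000) × 2.35% × 50/365 = €1,590.2740
Total = €4,429.5890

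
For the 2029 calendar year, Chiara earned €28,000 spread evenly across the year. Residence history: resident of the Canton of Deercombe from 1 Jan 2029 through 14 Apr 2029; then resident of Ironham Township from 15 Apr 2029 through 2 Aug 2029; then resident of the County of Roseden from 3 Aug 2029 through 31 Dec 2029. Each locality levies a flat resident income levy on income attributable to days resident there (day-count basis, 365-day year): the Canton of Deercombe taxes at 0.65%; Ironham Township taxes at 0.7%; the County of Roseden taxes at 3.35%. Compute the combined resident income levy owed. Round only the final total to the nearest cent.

The Canton of Deercombe, 1 Jan – 14 Apr 2029: 104 days → €28,000 × 0.65% × 104/365 = €51.8575
Ironham Township, 15 Apr – 2 Aug 2029: 110 days → €28,000 × 0.7% × 110/365 = €59.0685
The County of Roseden, 3 Aug – 31 Dec 2029: 151 days → €28,000 × 3.35% × 151/365 = €388.0493
Total = €498.9753

€498.98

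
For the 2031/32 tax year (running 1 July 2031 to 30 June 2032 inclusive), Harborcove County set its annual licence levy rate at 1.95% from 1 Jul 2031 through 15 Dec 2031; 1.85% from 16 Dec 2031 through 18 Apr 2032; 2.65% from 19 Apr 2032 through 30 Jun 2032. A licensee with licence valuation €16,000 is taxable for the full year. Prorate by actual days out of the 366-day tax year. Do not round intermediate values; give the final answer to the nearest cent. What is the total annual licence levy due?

1 Jul – 15 Dec 2031: 168 days at 1.95% → €16,000 × 1.95% × 168/366 = €143.2131
16 Dec 2031 – 18 Apr 2032: 125 days at 1.85% → €16,000 × 1.85% × 125/366 = €101.0929
19 Apr – 30 Jun 2032: 73 days at 2.65% → €16,000 × 2.65% × 73/366 = €84.5683
Total = €328.8743

€328.87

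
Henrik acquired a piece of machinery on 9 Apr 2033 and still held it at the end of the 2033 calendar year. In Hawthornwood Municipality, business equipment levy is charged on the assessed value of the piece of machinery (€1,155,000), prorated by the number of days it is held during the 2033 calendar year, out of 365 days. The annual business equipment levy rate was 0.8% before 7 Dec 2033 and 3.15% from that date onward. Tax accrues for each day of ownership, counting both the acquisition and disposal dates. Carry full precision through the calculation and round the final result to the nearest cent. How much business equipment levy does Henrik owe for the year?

9 Apr – 6 Dec 2033: 242 days at 0.8% → €1,155,000 × 0.8% × 242/365 = €6,126.2466
7 Dec – 31 Dec 2033: 25 days at 3.15% → €1,155,000 × 3.15% × 25/365 = €2,491.9521
Total = €8,618.1986

€8,618.20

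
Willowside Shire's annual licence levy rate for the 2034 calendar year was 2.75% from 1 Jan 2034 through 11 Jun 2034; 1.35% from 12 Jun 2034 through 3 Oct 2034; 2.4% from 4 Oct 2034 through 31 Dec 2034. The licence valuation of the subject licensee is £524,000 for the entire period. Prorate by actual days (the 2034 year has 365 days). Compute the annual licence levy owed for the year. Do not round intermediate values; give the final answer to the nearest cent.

1 Jan – 11 Jun 2034: 162 days at 2.75% → £524,000 × 2.75% × 162/365 = £6,395.6712
12 Jun – 3 Oct 2034: 114 days at 1.35% → £524,000 × 1.35% × 114/365 = £2,209.4137
4 Oct – 31 Dec 2034: 89 days at 2.4% → £524,000 × 2.4% × 89/365 = £3,066.4767
Total = £11,671.5616

£11,671.56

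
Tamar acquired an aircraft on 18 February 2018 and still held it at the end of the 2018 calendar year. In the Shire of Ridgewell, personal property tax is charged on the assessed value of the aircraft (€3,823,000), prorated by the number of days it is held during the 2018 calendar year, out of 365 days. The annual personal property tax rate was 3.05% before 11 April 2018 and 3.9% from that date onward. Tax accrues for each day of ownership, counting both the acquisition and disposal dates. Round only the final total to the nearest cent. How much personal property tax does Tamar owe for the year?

18 February – 10 April 2018: 52 days at 3.05% → €3,823,000 × 3.05% × 52/365 = €16,611.7205
11 April – 31 December 2018: 265 days at 3.9% → €3,823,000 × 3.9% × 265/365 = €108,248.5068
Total = €124,860.2274

€124,860.23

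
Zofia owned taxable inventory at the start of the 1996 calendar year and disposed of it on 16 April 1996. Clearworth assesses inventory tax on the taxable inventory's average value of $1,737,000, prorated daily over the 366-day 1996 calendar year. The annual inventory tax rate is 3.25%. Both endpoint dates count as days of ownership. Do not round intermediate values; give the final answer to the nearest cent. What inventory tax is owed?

Days held (1 January – 16 April 1996): 107 out of 366
Tax = $1,737,000 × 3.25% × 107/366 = $16,503.8730

$16,503.87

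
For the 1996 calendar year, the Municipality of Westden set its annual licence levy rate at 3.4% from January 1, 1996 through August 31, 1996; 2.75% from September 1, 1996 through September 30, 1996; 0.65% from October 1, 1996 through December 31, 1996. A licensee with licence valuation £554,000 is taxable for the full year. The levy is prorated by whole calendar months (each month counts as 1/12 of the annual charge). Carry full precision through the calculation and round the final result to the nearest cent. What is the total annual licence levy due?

January 1 – August 31, 1996: 8 months at 3.4% → £554,000 × 3.4% × 8/12 = £12,557.3333
September 1 – September 30, 1996: 1 month at 2.75% → £554,000 × 2.75% × 1/12 = £1,269.5833
October 1 – December 31, 1996: 3 months at 0.65% → £554,000 × 0.65% × 3/12 = £900.2500
Total = £14,727.1667

£14,727.17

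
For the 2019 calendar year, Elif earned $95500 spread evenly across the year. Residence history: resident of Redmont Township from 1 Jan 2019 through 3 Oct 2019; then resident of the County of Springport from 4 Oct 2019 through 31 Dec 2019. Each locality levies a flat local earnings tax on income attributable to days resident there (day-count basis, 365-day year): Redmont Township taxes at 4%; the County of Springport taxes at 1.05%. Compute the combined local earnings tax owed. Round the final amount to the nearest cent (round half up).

$3133.05

Redmont Township, 1 Jan – 3 Oct 2019: 276 days → $95500 × 4% × 276/365 = $2888.5479
The County of Springport, 4 Oct – 31 Dec 2019: 89 days → $95500 × 1.05% × 89/365 = $244.5062
Total = $3133.0541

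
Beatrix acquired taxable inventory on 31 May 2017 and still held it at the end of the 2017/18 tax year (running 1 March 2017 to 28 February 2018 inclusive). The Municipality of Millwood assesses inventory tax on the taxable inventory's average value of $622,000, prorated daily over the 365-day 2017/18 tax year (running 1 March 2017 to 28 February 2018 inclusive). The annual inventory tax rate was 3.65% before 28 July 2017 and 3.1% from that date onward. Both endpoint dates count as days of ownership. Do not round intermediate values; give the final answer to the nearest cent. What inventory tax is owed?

31 May – 27 July 2017: 58 days at 3.65% → $622,000 × 3.65% × 58/365 = $3,607.6000
28 July 2017 – 28 February 2018: 216 days at 3.1% → $622,000 × 3.1% × 216/365 = $11,410.7178
Total = $15,018.3178

$15,018.32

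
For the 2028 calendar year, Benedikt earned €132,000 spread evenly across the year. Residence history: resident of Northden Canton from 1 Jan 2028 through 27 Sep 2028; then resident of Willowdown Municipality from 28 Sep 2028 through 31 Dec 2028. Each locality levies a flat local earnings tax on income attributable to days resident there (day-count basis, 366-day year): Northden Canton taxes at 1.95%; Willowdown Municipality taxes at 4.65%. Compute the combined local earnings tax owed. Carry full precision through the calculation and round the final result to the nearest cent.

€3,499.08

Northden Canton, 1 Jan – 27 Sep 2028: 271 days → €132,000 × 1.95% × 271/366 = €1,905.8852
Willowdown Municipality, 28 Sep – 31 Dec 2028: 95 days → €132,000 × 4.65% × 95/366 = €1,593.1967
Total = €3,499.0820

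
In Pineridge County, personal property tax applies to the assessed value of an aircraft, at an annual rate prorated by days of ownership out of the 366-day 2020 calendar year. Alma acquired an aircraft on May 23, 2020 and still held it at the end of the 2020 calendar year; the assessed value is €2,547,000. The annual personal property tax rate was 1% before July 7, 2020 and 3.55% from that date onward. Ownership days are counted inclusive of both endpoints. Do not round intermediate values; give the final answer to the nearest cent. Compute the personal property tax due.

May 23 – July 6, 2020: 45 days at 1% → €2,547,000 × 1% × 45/366 = €3,131.5574
July 7 – December 31, 2020: 178 days at 3.55% → €2,547,000 × 3.55% × 178/366 = €43,974.0246
Total = €47,105.5820

€47,105.58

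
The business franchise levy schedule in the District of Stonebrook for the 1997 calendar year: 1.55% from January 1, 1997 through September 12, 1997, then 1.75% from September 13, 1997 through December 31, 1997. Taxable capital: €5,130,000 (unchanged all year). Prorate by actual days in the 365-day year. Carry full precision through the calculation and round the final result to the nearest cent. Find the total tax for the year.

January 1 – September 12, 1997: 255 days at 1.55% → €5,130,000 × 1.55% × 255/365 = €55,551.5753
September 13 – December 31, 1997: 110 days at 1.75% → €5,130,000 × 1.75% × 110/365 = €27,055.4795
Total = €82,607.0548

€82,607.05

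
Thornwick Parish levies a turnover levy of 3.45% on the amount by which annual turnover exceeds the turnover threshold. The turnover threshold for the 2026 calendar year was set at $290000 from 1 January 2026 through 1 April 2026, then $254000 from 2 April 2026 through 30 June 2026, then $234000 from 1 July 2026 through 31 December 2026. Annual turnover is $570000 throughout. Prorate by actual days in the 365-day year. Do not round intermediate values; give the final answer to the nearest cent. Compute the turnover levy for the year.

1 January – 1 April 2026: 91 days, exemption $290000 → ($570000 − $290000) × 3.45% × 91/365 = $2408.3836
2 April – 30 June 2026: 90 days, exemption $254000 → ($570000 − $254000) × 3.45% × 90/365 = $2688.1644
1 July – 31 December 2026: 184 days, exemption $234000 → ($570000 − $234000) × 3.45% × 184/365 = $5843.6384
Total = $10940.1863

$10940.19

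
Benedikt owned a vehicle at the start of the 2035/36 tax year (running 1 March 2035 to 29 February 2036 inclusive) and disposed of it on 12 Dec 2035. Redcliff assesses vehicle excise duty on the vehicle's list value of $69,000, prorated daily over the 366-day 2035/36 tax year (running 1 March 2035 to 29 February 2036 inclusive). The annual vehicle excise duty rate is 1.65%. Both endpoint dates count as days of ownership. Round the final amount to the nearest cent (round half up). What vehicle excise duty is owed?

$892.76

Days held (1 Mar – 12 Dec 2035): 287 out of 366
Tax = $69,000 × 1.65% × 287/366 = $892.7582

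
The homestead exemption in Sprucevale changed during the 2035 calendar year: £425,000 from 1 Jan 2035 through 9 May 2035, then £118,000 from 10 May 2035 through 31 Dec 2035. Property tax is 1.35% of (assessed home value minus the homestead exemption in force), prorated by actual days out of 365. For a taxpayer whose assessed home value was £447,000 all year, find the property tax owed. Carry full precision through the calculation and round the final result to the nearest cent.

£2,976.73

1 Jan – 9 May 2035: 129 days, exemption £425,000 → (£447,000 − £425,000) × 1.35% × 129/365 = £104.9671
10 May – 31 Dec 2035: 236 days, exemption £118,000 → (£447,000 − £118,000) × 1.35% × 236/365 = £2,871.7644
Total = £2,976.7315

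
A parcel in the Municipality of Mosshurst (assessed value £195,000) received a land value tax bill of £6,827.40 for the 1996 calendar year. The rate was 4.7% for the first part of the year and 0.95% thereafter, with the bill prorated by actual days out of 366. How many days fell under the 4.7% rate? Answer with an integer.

249 days

Let d = days at the first rate; then 366 − d days at the second rate.
£195,000 × [4.7%·d + 0.95%·(366−d)] / 366 = £6,827.40
Solving gives d = 249, so the new rate took effect on 6 September 1996.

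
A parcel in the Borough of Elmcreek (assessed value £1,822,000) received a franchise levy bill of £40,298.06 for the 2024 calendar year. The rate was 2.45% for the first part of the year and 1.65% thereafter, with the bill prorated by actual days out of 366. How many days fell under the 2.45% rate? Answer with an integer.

Let d = days at the first rate; then 366 − d days at the second rate.
£1,822,000 × [2.45%·d + 1.65%·(366−d)] / 366 = £40,298.06
Solving gives d = 257, so the new rate took effect on 14 Sep 2024.

257 days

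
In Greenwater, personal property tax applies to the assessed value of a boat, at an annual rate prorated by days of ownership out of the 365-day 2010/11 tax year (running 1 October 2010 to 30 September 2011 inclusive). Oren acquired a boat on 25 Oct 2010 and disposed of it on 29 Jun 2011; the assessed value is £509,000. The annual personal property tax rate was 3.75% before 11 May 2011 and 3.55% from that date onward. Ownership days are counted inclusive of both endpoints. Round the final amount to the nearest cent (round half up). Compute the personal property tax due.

25 Oct 2010 – 10 May 2011: 198 days at 3.75% → £509,000 × 3.75% × 198/365 = £10,354.3151
11 May – 29 Jun 2011: 50 days at 3.55% → £509,000 × 3.55% × 50/365 = £2,475.2740
Total = £12,829.5890

£12,829.59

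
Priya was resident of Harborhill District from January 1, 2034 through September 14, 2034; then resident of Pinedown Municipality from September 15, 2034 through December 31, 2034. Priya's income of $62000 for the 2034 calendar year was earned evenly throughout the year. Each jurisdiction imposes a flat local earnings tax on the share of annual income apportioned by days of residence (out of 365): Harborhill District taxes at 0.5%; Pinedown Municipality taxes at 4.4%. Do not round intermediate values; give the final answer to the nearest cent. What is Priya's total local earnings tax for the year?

$1025.46

Harborhill District, January 1 – September 14, 2034: 257 days → $62000 × 0.5% × 257/365 = $218.2740
Pinedown Municipality, September 15 – December 31, 2034: 108 days → $62000 × 4.4% × 108/365 = $807.1890
Total = $1025.4630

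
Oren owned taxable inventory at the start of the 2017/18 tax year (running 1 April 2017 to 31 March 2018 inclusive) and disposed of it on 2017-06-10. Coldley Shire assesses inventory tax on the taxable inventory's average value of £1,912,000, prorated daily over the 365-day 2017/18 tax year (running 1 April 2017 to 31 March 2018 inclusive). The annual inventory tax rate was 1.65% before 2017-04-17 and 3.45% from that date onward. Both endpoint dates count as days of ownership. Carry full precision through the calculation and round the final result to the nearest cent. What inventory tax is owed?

2017-04-01 to 2017-04-16: 16 days at 1.65% → £1,912,000 × 1.65% × 16/365 = £1,382.9260
2017-04-17 to 2017-06-10: 55 days at 3.45% → £1,912,000 × 3.45% × 55/365 = £9,939.7808
Total = £11,322.7068

£11,322.71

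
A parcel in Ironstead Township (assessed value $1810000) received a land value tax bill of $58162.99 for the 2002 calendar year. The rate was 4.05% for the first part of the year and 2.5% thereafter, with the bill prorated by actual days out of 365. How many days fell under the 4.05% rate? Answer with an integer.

168 days

Let d = days at the first rate; then 365 − d days at the second rate.
$1810000 × [4.05%·d + 2.5%·(365−d)] / 365 = $58162.99
Solving gives d = 168, so the new rate took effect on June 18, 2002.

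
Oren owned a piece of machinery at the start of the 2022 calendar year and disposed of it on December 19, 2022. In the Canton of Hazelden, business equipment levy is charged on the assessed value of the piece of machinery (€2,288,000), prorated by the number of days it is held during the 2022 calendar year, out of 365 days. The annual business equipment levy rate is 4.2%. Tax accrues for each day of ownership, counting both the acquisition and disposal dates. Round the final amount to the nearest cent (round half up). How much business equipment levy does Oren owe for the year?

Days held (January 1 – December 19, 2022): 353 out of 365
Tax = €2,288,000 × 4.2% × 353/365 = €92,936.6795

€92,936.68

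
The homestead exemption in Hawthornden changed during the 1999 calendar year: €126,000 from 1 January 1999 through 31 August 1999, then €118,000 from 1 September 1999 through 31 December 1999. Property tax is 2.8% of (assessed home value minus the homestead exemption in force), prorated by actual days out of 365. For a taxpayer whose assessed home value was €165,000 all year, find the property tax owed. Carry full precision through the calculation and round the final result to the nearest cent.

1 January – 31 August 1999: 243 days, exemption €126,000 → (€165,000 − €126,000) × 2.8% × 243/365 = €727.0027
1 September – 31 December 1999: 122 days, exemption €118,000 → (€165,000 − €118,000) × 2.8% × 122/365 = €439.8685
Total = €1,166.8712

€1,166.87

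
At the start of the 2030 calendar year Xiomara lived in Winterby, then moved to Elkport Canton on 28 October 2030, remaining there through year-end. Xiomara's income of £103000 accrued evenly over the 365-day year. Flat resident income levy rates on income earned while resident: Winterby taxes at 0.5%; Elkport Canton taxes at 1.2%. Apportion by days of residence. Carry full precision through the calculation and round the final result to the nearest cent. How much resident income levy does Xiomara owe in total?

Winterby, 1 January – 27 October 2030: 300 days → £103000 × 0.5% × 300/365 = £423.2877
Elkport Canton, 28 October – 31 December 2030: 65 days → £103000 × 1.2% × 65/365 = £220.1096
Total = £643.3973

£643.40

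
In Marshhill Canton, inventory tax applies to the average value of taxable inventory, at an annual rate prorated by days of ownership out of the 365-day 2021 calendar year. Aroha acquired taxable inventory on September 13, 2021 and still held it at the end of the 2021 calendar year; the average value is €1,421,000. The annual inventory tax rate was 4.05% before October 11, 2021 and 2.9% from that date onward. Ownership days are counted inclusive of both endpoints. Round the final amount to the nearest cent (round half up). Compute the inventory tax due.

September 13 – October 10, 2021: 28 days at 4.05% → €1,421,000 × 4.05% × 28/365 = €4,414.8329
October 11 – December 31, 2021: 82 days at 2.9% → €1,421,000 × 2.9% × 82/365 = €9,257.9123
Total = €13,672.7452

€13,672.75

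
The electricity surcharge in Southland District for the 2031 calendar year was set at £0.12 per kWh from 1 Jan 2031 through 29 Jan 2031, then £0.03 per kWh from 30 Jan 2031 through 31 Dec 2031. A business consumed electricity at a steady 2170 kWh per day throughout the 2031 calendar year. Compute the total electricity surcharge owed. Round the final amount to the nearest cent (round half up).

£29,425.20

1 Jan – 29 Jan 2031: 29 days × 2170 kWh/day = 62,930 kWh at £0.12/kWh → £7,551.60
30 Jan – 31 Dec 2031: 336 days × 2170 kWh/day = 729,120 kWh at £0.03/kWh → £21,873.60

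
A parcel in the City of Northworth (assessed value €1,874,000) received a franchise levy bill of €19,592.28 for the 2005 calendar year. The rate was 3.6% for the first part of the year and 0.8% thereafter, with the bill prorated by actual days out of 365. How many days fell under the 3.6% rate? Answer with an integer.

Let d = days at the first rate; then 365 − d days at the second rate.
€1,874,000 × [3.6%·d + 0.8%·(365−d)] / 365 = €19,592.28
Solving gives d = 32, so the new rate took effect on February 2, 2005.

32 days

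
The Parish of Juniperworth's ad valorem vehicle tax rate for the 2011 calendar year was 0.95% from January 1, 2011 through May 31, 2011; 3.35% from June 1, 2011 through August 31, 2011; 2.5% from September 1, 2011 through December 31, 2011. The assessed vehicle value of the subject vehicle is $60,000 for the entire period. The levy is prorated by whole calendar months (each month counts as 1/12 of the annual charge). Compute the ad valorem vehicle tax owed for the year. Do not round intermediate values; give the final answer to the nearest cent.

January 1 – May 31, 2011: 5 months at 0.95% → $60,000 × 0.95% × 5/12 = $237.5000
June 1 – August 31, 2011: 3 months at 3.35% → $60,000 × 3.35% × 3/12 = $502.5000
September 1 – December 31, 2011: 4 months at 2.5% → $60,000 × 2.5% × 4/12 = $500.0000
Total = $1,240.0000

$1,240.00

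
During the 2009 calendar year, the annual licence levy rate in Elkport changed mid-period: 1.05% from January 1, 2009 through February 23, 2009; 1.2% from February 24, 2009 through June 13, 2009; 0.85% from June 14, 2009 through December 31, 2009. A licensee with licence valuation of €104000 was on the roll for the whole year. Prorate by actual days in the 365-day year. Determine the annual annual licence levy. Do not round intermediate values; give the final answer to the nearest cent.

January 1 – February 23, 2009: 54 days at 1.05% → €104000 × 1.05% × 54/365 = €161.5562
February 24 – June 13, 2009: 110 days at 1.2% → €104000 × 1.2% × 110/365 = €376.1096
June 14 – December 31, 2009: 201 days at 0.85% → €104000 × 0.85% × 201/365 = €486.8055
Total = €1024.4712

€1024.47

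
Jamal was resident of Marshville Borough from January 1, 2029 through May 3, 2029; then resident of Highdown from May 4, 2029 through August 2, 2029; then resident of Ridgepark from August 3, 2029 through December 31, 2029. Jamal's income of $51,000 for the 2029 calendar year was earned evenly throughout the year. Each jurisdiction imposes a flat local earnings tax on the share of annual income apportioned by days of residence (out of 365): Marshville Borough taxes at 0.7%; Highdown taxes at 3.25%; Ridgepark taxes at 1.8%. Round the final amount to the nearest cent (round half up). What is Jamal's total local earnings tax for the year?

$913.32

Marshville Borough, January 1 – May 3, 2029: 123 days → $51,000 × 0.7% × 123/365 = $120.3041
Highdown, May 4 – August 2, 2029: 91 days → $51,000 × 3.25% × 91/365 = $413.2397
Ridgepark, August 3 – December 31, 2029: 151 days → $51,000 × 1.8% × 151/365 = $379.7753
Total = $913.3192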